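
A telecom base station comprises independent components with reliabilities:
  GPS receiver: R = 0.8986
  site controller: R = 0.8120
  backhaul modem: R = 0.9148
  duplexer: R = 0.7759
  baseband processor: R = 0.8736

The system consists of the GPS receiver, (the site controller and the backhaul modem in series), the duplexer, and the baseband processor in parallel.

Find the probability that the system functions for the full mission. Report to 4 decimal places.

Series (site controller and backhaul modem): 0.812000 × 0.914800 = 0.742818
Parallel (GPS receiver, [0.742818], duplexer, and baseband processor): 1 − (1 − 0.898600)(1 − 0.742818)(1 − 0.775900)(1 − 0.873600) = 0.9993

0.9993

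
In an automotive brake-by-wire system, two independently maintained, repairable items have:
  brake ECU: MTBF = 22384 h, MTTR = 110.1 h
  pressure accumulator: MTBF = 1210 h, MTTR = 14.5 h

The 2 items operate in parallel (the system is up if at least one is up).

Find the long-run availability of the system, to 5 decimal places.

0.99994

A(brake ECU) = MTBF/(MTBF+MTTR) = 22384/(22384+110.1) = 0.995105
A(pressure accumulator) = MTBF/(MTBF+MTTR) = 1210/(1210+14.5) = 0.988158
Parallel availability: 1 − (1 − 0.995105)(1 − 0.988158) = 0.99994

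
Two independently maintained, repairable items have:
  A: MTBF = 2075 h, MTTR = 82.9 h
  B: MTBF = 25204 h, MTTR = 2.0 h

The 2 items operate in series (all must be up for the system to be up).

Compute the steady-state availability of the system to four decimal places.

A(A) = MTBF/(MTBF+MTTR) = 2075/(2075+82.9) = 0.961583
A(B) = MTBF/(MTBF+MTTR) = 25204/(25204+2.0) = 0.999921
Series availability: 0.961583 × 0.999921 = 0.9615

0.9615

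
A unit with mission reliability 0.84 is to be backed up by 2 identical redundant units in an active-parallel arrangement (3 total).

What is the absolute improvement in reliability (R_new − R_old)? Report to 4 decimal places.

R_before = 0.84
R_after = 1 − (1 − 0.84)^3 = 0.9959
ΔR = 0.9959 − 0.84 = 0.1559

0.1559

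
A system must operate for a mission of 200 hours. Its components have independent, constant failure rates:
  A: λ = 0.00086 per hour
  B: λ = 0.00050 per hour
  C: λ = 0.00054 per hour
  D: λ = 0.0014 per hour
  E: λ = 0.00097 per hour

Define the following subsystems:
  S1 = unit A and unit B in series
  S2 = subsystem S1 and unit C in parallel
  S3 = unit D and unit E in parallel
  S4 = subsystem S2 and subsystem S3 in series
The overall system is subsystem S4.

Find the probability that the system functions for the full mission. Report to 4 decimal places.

R(A) = exp(−0.00086 × 200) = 0.841979
R(B) = exp(−0.00050 × 200) = 0.904837
R(C) = exp(−0.00054 × 200) = 0.897628
R(D) = exp(−0.0014 × 200) = 0.755784
R(E) = exp(−0.00097 × 200) = 0.823658
Series (A and B): 0.841979 × 0.904837 = 0.761854
Parallel ([0.761854] and C): 1 − (1 − 0.761854)(1 − 0.897628) = 0.975621
Parallel (D and E): 1 − (1 − 0.755784)(1 − 0.823658) = 0.956934
Series ([0.975621] and [0.956934]): 0.975621 × 0.956934 = 0.9336

0.9336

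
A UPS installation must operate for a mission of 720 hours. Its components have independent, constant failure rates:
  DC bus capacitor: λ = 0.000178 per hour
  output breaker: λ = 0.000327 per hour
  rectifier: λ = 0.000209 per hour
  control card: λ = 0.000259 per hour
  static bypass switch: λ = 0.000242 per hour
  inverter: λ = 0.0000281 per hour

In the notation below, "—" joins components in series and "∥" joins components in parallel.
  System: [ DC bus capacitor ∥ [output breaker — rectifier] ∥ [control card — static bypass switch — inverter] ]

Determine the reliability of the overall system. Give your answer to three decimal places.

R(DC bus capacitor) = exp(−0.000178 × 720) = 0.87971
R(output breaker) = exp(−0.000327 × 720) = 0.79022
R(rectifier) = exp(−0.000209 × 720) = 0.86029
R(control card) = exp(−0.000259 × 720) = 0.82988
R(static bypass switch) = exp(−0.000242 × 720) = 0.84010
R(inverter) = exp(−0.0000281 × 720) = 0.97997
Series (output breaker and rectifier): 0.79022 × 0.86029 = 0.67982
Series (control card, static bypass switch, and inverter): 0.82988 × 0.84010 × 0.97997 = 0.68322
Parallel (DC bus capacitor, [0.67982], and [0.68322]): 1 − (1 − 0.87971)(1 − 0.67982)(1 − 0.68322) = 0.988

0.988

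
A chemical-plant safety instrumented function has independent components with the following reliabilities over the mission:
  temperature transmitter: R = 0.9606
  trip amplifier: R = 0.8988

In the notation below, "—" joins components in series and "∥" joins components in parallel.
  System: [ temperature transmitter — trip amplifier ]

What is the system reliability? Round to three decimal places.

Series (temperature transmitter and trip amplifier): 0.96060 × 0.89880 = 0.863

0.863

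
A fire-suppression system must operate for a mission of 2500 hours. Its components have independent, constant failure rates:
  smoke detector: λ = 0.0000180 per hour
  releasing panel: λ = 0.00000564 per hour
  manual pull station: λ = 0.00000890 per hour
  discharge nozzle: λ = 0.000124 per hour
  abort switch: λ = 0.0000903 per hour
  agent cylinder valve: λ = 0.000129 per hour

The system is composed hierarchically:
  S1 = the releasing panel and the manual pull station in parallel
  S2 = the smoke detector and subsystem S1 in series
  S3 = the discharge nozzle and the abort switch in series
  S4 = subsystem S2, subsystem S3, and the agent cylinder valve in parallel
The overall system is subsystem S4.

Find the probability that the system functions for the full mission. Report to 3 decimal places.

R(smoke detector) = exp(−0.0000180 × 2500) = 0.95600
R(releasing panel) = exp(−0.00000564 × 2500) = 0.98600
R(manual pull station) = exp(−0.00000890 × 2500) = 0.97800
R(discharge nozzle) = exp(−0.000124 × 2500) = 0.73345
R(abort switch) = exp(−0.0000903 × 2500) = 0.79792
R(agent cylinder valve) = exp(−0.000129 × 2500) = 0.72434
Parallel (releasing panel and manual pull station): 1 − (1 − 0.98600)(1 − 0.97800) = 0.99969
Series (smoke detector and [0.99969]): 0.95600 × 0.99969 = 0.95570
Series (discharge nozzle and abort switch): 0.73345 × 0.79792 = 0.58523
Parallel ([0.95570], [0.58523], and agent cylinder valve): 1 − (1 − 0.95570)(1 − 0.58523)(1 − 0.72434) = 0.995

0.995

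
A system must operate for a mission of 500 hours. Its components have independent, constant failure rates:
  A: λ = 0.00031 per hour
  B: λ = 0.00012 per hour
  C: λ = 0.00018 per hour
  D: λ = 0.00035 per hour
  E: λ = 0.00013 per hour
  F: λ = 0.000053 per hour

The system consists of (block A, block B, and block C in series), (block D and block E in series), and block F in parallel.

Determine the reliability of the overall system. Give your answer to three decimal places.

0.999

R(A) = exp(−0.00031 × 500) = 0.85642
R(B) = exp(−0.00012 × 500) = 0.94176
R(C) = exp(−0.00018 × 500) = 0.91393
R(D) = exp(−0.00035 × 500) = 0.83946
R(E) = exp(−0.00013 × 500) = 0.93707
R(F) = exp(−0.000053 × 500) = 0.97385
Series (A, B, and C): 0.85642 × 0.94176 × 0.91393 = 0.73712
Series (D and E): 0.83946 × 0.93707 = 0.78663
Parallel ([0.73712], [0.78663], and F): 1 − (1 − 0.73712)(1 − 0.78663)(1 − 0.97385) = 0.999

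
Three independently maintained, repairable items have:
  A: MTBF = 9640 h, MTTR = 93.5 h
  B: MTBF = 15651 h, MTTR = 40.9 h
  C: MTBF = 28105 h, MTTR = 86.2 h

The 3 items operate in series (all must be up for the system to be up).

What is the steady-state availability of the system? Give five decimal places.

A(A) = MTBF/(MTBF+MTTR) = 9640/(9640+93.5) = 0.990394
A(B) = MTBF/(MTBF+MTTR) = 15651/(15651+40.9) = 0.997394
A(C) = MTBF/(MTBF+MTTR) = 28105/(28105+86.2) = 0.996942
Series availability: 0.990394 × 0.997394 × 0.996942 = 0.98479

0.98479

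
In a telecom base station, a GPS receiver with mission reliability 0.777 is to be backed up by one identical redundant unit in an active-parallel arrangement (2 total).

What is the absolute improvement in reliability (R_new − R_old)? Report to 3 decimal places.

0.173

R_before = 0.777
R_after = 1 − (1 − 0.777)^2 = 0.950
ΔR = 0.950 − 0.777 = 0.173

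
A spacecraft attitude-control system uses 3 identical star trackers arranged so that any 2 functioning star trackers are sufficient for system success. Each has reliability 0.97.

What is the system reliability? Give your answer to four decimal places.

R = Σ_{i=2}^{3} C(3,i) p^i (1−p)^{3−i} with p = 0.97
C(3,2)·0.97^2·0.03^1 = 0.084681
C(3,3)·0.97^3·0.03^0 = 0.912673
Sum = 0.9974

0.9974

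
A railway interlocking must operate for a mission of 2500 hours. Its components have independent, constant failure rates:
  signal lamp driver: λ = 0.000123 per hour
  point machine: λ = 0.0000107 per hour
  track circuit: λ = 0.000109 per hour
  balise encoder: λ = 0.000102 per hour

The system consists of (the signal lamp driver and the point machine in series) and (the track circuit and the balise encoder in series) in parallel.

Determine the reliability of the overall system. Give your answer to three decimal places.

0.884

R(signal lamp driver) = exp(−0.000123 × 2500) = 0.73528
R(point machine) = exp(−0.0000107 × 2500) = 0.97360
R(track circuit) = exp(−0.000109 × 2500) = 0.76147
R(balise encoder) = exp(−0.000102 × 2500) = 0.77492
Series (signal lamp driver and point machine): 0.73528 × 0.97360 = 0.71587
Series (track circuit and balise encoder): 0.76147 × 0.77492 = 0.59008
Parallel ([0.71587] and [0.59008]): 1 − (1 − 0.71587)(1 − 0.59008) = 0.884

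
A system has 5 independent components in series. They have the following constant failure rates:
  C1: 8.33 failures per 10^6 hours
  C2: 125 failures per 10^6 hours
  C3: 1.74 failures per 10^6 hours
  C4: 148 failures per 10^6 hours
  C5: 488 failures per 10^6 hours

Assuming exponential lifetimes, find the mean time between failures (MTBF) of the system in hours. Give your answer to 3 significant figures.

1300

Series of exponential components: λ_sys = Σ λ_i
λ_sys = 0.00000833 + 0.000125 + 0.00000174 + 0.000148 + 0.000488 = 7.7107e-04 /h
MTBF = 1 / λ_sys = 1300 h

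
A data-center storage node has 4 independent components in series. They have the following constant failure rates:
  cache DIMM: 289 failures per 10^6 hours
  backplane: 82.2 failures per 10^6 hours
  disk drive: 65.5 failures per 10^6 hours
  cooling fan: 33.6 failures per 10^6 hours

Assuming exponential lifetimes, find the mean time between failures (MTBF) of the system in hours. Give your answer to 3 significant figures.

Series of exponential components: λ_sys = Σ λ_i
λ_sys = 0.000289 + 0.0000822 + 0.0000655 + 0.0000336 = 4.7030e-04 /h
MTBF = 1 / λ_sys = 2130 h

2130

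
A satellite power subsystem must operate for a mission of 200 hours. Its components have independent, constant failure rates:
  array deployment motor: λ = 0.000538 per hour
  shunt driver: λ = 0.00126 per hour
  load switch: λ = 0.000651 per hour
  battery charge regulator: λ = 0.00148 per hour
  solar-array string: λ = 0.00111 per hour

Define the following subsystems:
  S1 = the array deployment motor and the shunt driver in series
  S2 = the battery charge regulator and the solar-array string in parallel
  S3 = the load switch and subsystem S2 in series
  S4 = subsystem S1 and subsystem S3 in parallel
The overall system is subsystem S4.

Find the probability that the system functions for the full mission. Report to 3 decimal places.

R(array deployment motor) = exp(−0.000538 × 200) = 0.89799
R(shunt driver) = exp(−0.00126 × 200) = 0.77724
R(load switch) = exp(−0.000651 × 200) = 0.87792
R(battery charge regulator) = exp(−0.00148 × 200) = 0.74379
R(solar-array string) = exp(−0.00111 × 200) = 0.80092
Series (array deployment motor and shunt driver): 0.89799 × 0.77724 = 0.69795
Parallel (battery charge regulator and solar-array string): 1 − (1 − 0.74379)(1 − 0.80092) = 0.94899
Series (load switch and [0.94899]): 0.87792 × 0.94899 = 0.83314
Parallel ([0.69795] and [0.83314]): 1 − (1 − 0.69795)(1 − 0.83314) = 0.950

0.950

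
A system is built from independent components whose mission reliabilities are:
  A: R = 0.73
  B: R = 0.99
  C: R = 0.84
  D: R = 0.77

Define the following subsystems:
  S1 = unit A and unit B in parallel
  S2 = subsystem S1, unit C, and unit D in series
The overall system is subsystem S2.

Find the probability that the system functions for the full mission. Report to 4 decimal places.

Parallel (A and B): 1 − (1 − 0.730000)(1 − 0.990000) = 0.997300
Series ([0.997300], C, and D): 0.997300 × 0.840000 × 0.770000 = 0.6451

0.6451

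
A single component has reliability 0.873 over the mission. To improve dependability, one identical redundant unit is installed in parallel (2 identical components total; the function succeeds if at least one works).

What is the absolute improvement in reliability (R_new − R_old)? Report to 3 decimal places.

R_before = 0.873
R_after = 1 − (1 − 0.873)^2 = 0.984
ΔR = 0.984 − 0.873 = 0.111

0.111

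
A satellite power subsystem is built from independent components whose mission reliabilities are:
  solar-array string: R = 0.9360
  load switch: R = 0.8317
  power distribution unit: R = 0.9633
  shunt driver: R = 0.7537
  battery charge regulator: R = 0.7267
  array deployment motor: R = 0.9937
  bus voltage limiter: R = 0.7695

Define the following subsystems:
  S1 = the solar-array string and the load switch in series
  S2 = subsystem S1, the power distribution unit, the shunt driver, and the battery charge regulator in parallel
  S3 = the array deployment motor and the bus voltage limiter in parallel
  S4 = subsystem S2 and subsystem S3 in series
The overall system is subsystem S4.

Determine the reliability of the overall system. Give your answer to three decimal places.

Series (solar-array string and load switch): 0.93600 × 0.83170 = 0.77847
Parallel ([0.77847], power distribution unit, shunt driver, and battery charge regulator): 1 − (1 − 0.77847)(1 − 0.96330)(1 − 0.75370)(1 − 0.72670) = 0.99945
Parallel (array deployment motor and bus voltage limiter): 1 − (1 − 0.99370)(1 − 0.76950) = 0.99855
Series ([0.99945] and [0.99855]): 0.99945 × 0.99855 = 0.998

0.998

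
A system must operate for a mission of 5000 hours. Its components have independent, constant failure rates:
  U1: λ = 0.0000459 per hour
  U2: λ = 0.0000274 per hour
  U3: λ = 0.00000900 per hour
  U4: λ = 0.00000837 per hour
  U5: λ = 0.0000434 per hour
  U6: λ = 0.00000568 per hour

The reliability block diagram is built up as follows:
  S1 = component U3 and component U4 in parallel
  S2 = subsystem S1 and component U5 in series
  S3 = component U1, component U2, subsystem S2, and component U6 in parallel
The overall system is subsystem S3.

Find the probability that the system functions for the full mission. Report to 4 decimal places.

0.9999

R(U1) = exp(−0.0000459 × 5000) = 0.794931
R(U2) = exp(−0.0000274 × 5000) = 0.871970
R(U3) = exp(−0.00000900 × 5000) = 0.955997
R(U4) = exp(−0.00000837 × 5000) = 0.959014
R(U5) = exp(−0.0000434 × 5000) = 0.804930
R(U6) = exp(−0.00000568 × 5000) = 0.971999
Parallel (U3 and U4): 1 − (1 − 0.955997)(1 − 0.959014) = 0.998196
Series ([0.998196] and U5): 0.998196 × 0.804930 = 0.803478
Parallel (U1, U2, [0.803478], and U6): 1 − (1 − 0.794931)(1 − 0.871970)(1 − 0.803478)(1 − 0.971999) = 0.9999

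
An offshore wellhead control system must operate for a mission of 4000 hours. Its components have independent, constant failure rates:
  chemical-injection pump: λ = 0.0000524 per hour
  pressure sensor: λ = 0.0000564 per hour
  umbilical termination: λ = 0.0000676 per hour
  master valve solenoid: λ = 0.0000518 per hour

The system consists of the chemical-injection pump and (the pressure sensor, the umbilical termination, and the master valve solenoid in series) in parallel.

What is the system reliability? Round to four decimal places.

R(chemical-injection pump) = exp(−0.0000524 × 4000) = 0.810909
R(pressure sensor) = exp(−0.0000564 × 4000) = 0.798037
R(umbilical termination) = exp(−0.0000676 × 4000) = 0.763074
R(master valve solenoid) = exp(−0.0000518 × 4000) = 0.812857
Series (pressure sensor, umbilical termination, and master valve solenoid): 0.798037 × 0.763074 × 0.812857 = 0.494998
Parallel (chemical-injection pump and [0.494998]): 1 − (1 − 0.810909)(1 − 0.494998) = 0.9045

0.9045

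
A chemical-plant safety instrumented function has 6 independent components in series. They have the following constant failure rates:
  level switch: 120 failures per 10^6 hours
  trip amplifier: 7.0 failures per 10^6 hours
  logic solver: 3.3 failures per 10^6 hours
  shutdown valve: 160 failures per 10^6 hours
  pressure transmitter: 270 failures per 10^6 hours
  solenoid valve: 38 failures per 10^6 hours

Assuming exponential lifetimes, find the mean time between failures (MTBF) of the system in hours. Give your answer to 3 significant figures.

1670

Series of exponential components: λ_sys = Σ λ_i
λ_sys = 0.00012 + 0.0000070 + 0.0000033 + 0.00016 + 0.00027 + 0.000038 = 5.9830e-04 /h
MTBF = 1 / λ_sys = 1670 h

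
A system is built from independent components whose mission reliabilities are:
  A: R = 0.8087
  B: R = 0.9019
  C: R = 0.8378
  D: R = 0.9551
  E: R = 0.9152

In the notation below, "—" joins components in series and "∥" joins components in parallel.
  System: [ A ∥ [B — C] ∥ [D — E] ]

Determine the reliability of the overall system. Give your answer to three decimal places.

0.994

Series (B and C): 0.90190 × 0.83780 = 0.75561
Series (D and E): 0.95510 × 0.91520 = 0.87411
Parallel (A, [0.75561], and [0.87411]): 1 − (1 − 0.80870)(1 − 0.75561)(1 − 0.87411) = 0.994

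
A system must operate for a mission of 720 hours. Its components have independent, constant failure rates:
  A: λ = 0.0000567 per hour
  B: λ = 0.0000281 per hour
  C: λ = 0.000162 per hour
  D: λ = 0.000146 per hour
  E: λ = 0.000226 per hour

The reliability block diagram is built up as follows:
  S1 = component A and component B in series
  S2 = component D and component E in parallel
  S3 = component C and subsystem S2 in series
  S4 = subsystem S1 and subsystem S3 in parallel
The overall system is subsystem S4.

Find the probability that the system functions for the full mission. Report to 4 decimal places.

0.9927

R(A) = exp(−0.0000567 × 720) = 0.959998
R(B) = exp(−0.0000281 × 720) = 0.979971
R(C) = exp(−0.000162 × 720) = 0.889906
R(D) = exp(−0.000146 × 720) = 0.900216
R(E) = exp(−0.000226 × 720) = 0.849829
Series (A and B): 0.959998 × 0.979971 = 0.940770
Parallel (D and E): 1 − (1 − 0.900216)(1 − 0.849829) = 0.985015
Series (C and [0.985015]): 0.889906 × 0.985015 = 0.876571
Parallel ([0.940770] and [0.876571]): 1 − (1 − 0.940770)(1 − 0.876571) = 0.9927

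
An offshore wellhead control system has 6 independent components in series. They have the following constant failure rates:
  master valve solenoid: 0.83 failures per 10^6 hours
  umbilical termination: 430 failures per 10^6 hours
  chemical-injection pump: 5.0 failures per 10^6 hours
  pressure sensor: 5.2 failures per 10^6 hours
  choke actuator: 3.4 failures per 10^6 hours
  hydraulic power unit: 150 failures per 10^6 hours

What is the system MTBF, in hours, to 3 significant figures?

1680

Series of exponential components: λ_sys = Σ λ_i
λ_sys = 0.00000083 + 0.00043 + 0.0000050 + 0.0000052 + 0.0000034 + 0.00015 = 5.9443e-04 /h
MTBF = 1 / λ_sys = 1680 h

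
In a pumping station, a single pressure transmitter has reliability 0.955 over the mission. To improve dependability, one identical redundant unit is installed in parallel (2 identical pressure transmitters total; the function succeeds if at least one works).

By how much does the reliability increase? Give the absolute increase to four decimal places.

R_before = 0.955
R_after = 1 − (1 − 0.955)^2 = 0.9980
ΔR = 0.9980 − 0.955 = 0.0430

0.0430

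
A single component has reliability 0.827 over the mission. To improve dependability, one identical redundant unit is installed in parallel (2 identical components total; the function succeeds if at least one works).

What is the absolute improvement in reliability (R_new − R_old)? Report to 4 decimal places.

0.1431

R_before = 0.827
R_after = 1 − (1 − 0.827)^2 = 0.9701
ΔR = 0.9701 − 0.827 = 0.1431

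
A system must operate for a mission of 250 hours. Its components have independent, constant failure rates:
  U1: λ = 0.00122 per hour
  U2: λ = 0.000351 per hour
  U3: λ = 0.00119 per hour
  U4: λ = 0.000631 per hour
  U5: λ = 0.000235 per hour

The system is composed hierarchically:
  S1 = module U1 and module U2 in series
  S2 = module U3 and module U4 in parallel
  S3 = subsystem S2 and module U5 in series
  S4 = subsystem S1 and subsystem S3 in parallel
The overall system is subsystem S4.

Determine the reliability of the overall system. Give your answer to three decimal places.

0.970

R(U1) = exp(−0.00122 × 250) = 0.73712
R(U2) = exp(−0.000351 × 250) = 0.91599
R(U3) = exp(−0.00119 × 250) = 0.74267
R(U4) = exp(−0.000631 × 250) = 0.85406
R(U5) = exp(−0.000235 × 250) = 0.94294
Series (U1 and U2): 0.73712 × 0.91599 = 0.67519
Parallel (U3 and U4): 1 − (1 − 0.74267)(1 − 0.85406) = 0.96245
Series ([0.96245] and U5): 0.96245 × 0.94294 = 0.90753
Parallel ([0.67519] and [0.90753]): 1 − (1 − 0.67519)(1 − 0.90753) = 0.970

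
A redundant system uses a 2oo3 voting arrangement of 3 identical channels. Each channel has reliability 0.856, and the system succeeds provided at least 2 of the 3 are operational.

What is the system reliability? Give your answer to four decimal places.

R = Σ_{i=2}^{3} C(3,i) p^i (1−p)^{3−i} with p = 0.856
C(3,2)·0.856^2·0.144^1 = 0.316542
C(3,3)·0.856^3·0.144^0 = 0.627222
Sum = 0.9438

0.9438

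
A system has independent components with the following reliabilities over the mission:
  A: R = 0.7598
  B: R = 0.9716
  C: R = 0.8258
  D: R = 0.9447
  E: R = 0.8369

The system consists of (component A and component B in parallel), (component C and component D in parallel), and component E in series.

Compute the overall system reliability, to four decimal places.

0.8232

Parallel (A and B): 1 − (1 − 0.759800)(1 − 0.971600) = 0.993178
Parallel (C and D): 1 − (1 − 0.825800)(1 − 0.944700) = 0.990367
Series ([0.993178], [0.990367], and E): 0.993178 × 0.990367 × 0.836900 = 0.8232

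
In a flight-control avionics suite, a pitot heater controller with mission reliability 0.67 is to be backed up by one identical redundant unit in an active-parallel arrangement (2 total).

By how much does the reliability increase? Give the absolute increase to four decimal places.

R_before = 0.67
R_after = 1 − (1 − 0.67)^2 = 0.8911
ΔR = 0.8911 − 0.67 = 0.2211

0.2211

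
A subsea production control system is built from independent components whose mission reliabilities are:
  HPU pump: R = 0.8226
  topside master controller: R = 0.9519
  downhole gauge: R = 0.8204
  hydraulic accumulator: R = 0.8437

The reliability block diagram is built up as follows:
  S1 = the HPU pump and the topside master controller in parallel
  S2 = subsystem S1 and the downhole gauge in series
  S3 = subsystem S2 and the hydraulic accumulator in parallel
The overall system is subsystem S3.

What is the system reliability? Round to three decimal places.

0.971

Parallel (HPU pump and topside master controller): 1 − (1 − 0.82260)(1 − 0.95190) = 0.99147
Series ([0.99147] and downhole gauge): 0.99147 × 0.82040 = 0.81340
Parallel ([0.81340] and hydraulic accumulator): 1 − (1 − 0.81340)(1 − 0.84370) = 0.971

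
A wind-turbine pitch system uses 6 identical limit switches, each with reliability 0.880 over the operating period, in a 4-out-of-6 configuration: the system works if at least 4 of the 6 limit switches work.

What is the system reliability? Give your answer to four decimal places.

0.9739

R = Σ_{i=4}^{6} C(6,i) p^i (1−p)^{6−i} with p = 0.880
C(6,4)·0.880^4·0.120^2 = 0.129534
C(6,5)·0.880^5·0.120^1 = 0.379967
C(6,6)·0.880^6·0.120^0 = 0.464404
Sum = 0.9739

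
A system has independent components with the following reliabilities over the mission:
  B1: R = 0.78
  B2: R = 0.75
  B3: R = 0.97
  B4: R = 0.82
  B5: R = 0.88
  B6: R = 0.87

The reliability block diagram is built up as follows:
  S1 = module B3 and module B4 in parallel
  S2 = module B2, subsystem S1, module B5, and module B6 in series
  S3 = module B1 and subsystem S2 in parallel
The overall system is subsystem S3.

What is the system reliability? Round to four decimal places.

0.9056

Parallel (B3 and B4): 1 − (1 − 0.970000)(1 − 0.820000) = 0.994600
Series (B2, [0.994600], B5, and B6): 0.750000 × 0.994600 × 0.880000 × 0.870000 = 0.571099
Parallel (B1 and [0.571099]): 1 − (1 − 0.780000)(1 − 0.571099) = 0.9056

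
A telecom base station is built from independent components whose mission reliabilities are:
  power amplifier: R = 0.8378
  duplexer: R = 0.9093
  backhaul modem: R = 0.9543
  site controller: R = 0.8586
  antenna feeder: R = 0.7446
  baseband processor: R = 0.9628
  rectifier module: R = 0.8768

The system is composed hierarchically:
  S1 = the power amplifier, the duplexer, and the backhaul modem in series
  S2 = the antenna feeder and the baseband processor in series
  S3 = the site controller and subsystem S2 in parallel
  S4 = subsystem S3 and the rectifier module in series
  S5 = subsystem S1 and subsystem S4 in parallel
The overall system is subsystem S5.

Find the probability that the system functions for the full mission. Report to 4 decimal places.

Series (power amplifier, duplexer, and backhaul modem): 0.837800 × 0.909300 × 0.954300 = 0.726997
Series (antenna feeder and baseband processor): 0.744600 × 0.962800 = 0.716901
Parallel (site controller and [0.716901]): 1 − (1 − 0.858600)(1 − 0.716901) = 0.959970
Series ([0.959970] and rectifier module): 0.959970 × 0.876800 = 0.841702
Parallel ([0.726997] and [0.841702]): 1 − (1 − 0.726997)(1 − 0.841702) = 0.9568

0.9568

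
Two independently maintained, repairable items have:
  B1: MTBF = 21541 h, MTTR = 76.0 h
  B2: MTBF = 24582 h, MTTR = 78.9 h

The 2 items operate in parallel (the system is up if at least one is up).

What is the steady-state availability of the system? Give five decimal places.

0.99999

A(B1) = MTBF/(MTBF+MTTR) = 21541/(21541+76.0) = 0.996484
A(B2) = MTBF/(MTBF+MTTR) = 24582/(24582+78.9) = 0.996801
Parallel availability: 1 − (1 − 0.996484)(1 − 0.996801) = 0.99999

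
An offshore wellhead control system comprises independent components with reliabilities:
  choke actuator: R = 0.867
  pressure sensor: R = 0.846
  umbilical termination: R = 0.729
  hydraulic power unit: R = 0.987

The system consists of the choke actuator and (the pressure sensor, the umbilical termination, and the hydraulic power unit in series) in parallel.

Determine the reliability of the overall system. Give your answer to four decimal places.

0.9480

Series (pressure sensor, umbilical termination, and hydraulic power unit): 0.846000 × 0.729000 × 0.987000 = 0.608716
Parallel (choke actuator and [0.608716]): 1 − (1 − 0.867000)(1 − 0.608716) = 0.9480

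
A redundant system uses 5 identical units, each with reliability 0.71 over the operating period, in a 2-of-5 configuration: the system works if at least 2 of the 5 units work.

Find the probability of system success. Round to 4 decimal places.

0.9728

R = Σ_{i=2}^{5} C(5,i) p^i (1−p)^{5−i} with p = 0.71
C(5,2)·0.71^2·0.29^3 = 0.122945
C(5,3)·0.71^3·0.29^2 = 0.301003
C(5,4)·0.71^4·0.29^1 = 0.368469
C(5,5)·0.71^5·0.29^0 = 0.180423
Sum = 0.9728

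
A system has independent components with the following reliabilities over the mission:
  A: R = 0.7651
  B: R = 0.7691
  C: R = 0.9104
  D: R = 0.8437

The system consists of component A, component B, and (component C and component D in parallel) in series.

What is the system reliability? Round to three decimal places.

Parallel (C and D): 1 − (1 − 0.91040)(1 − 0.84370) = 0.98600
Series (A, B, and [0.98600]): 0.76510 × 0.76910 × 0.98600 = 0.580

0.580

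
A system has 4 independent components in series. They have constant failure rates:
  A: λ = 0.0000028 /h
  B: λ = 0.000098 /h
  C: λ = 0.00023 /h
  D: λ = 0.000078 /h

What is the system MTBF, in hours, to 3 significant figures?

2450

Series of exponential components: λ_sys = Σ λ_i
λ_sys = 0.0000028 + 0.000098 + 0.00023 + 0.000078 = 4.0880e-04 /h
MTBF = 1 / λ_sys = 2450 h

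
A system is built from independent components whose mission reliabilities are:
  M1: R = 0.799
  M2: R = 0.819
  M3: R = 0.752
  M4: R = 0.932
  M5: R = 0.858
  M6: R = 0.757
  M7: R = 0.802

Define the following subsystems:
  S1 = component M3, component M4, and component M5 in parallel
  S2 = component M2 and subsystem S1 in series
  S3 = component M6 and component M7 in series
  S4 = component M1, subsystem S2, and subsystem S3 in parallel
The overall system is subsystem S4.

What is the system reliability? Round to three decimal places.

Parallel (M3, M4, and M5): 1 − (1 − 0.75200)(1 − 0.93200)(1 − 0.85800) = 0.99761
Series (M2 and [0.99761]): 0.81900 × 0.99761 = 0.81704
Series (M6 and M7): 0.75700 × 0.80200 = 0.60711
Parallel (M1, [0.81704], and [0.60711]): 1 − (1 − 0.79900)(1 − 0.81704)(1 − 0.60711) = 0.986

0.986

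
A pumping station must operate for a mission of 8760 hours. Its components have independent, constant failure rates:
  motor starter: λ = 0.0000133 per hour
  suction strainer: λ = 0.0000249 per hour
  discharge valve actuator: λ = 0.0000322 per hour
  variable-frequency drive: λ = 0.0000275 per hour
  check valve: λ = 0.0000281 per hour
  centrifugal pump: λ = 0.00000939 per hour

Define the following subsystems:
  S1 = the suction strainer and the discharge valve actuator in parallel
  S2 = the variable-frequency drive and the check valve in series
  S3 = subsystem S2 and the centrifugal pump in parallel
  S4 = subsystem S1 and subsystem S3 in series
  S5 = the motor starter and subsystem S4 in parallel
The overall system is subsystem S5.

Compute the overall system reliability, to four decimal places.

0.9915

R(motor starter) = exp(−0.0000133 × 8760) = 0.890023
R(suction strainer) = exp(−0.0000249 × 8760) = 0.804026
R(discharge valve actuator) = exp(−0.0000322 × 8760) = 0.754219
R(variable-frequency drive) = exp(−0.0000275 × 8760) = 0.785920
R(check valve) = exp(−0.0000281 × 8760) = 0.781800
R(centrifugal pump) = exp(−0.00000939 × 8760) = 0.921036
Parallel (suction strainer and discharge valve actuator): 1 − (1 − 0.804026)(1 − 0.754219) = 0.951833
Series (variable-frequency drive and check valve): 0.785920 × 0.781800 = 0.614432
Parallel ([0.614432] and centrifugal pump): 1 − (1 − 0.614432)(1 − 0.921036) = 0.969554
Series ([0.951833] and [0.969554]): 0.951833 × 0.969554 = 0.922853
Parallel (motor starter and [0.922853]): 1 − (1 − 0.890023)(1 − 0.922853) = 0.9915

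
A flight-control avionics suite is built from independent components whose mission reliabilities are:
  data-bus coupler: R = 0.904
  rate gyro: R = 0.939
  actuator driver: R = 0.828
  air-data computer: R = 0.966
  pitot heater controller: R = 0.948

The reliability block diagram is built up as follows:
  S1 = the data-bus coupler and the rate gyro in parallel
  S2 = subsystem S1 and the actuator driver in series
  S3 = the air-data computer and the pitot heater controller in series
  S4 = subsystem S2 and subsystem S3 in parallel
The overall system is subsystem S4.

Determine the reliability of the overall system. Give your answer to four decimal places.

Parallel (data-bus coupler and rate gyro): 1 − (1 − 0.904000)(1 − 0.939000) = 0.994144
Series ([0.994144] and actuator driver): 0.994144 × 0.828000 = 0.823151
Series (air-data computer and pitot heater controller): 0.966000 × 0.948000 = 0.915768
Parallel ([0.823151] and [0.915768]): 1 − (1 − 0.823151)(1 − 0.915768) = 0.9851

0.9851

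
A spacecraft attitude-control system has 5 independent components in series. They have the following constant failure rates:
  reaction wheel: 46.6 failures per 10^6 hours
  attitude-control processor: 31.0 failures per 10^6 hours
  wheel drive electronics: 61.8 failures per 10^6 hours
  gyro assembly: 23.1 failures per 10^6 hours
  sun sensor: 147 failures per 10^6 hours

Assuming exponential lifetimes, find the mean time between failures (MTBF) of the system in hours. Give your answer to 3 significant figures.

3230

Series of exponential components: λ_sys = Σ λ_i
λ_sys = 0.0000466 + 0.0000310 + 0.0000618 + 0.0000231 + 0.000147 = 3.0950e-04 /h
MTBF = 1 / λ_sys = 3230 h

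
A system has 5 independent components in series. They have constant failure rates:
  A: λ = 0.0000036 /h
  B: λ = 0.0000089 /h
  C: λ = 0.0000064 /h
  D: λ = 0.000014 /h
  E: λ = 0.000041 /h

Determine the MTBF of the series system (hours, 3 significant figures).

Series of exponential components: λ_sys = Σ λ_i
λ_sys = 0.0000036 + 0.0000089 + 0.0000064 + 0.000014 + 0.000041 = 7.3900e-05 /h
MTBF = 1 / λ_sys = 13500 h

13500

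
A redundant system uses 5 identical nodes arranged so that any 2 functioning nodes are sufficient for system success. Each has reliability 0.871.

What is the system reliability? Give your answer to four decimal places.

0.9988

R = Σ_{i=2}^{5} C(5,i) p^i (1−p)^{5−i} with p = 0.871
C(5,2)·0.871^2·0.129^3 = 0.016286
C(5,3)·0.871^3·0.129^2 = 0.109960
C(5,4)·0.871^4·0.129^1 = 0.371221
C(5,5)·0.871^5·0.129^0 = 0.501292
Sum = 0.9988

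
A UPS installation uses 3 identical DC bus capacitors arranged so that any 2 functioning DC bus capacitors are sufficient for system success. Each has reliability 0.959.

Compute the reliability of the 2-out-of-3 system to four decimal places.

R = Σ_{i=2}^{3} C(3,i) p^i (1−p)^{3−i} with p = 0.959
C(3,2)·0.959^2·0.041^1 = 0.113121
C(3,3)·0.959^3·0.041^0 = 0.881974
Sum = 0.9951

0.9951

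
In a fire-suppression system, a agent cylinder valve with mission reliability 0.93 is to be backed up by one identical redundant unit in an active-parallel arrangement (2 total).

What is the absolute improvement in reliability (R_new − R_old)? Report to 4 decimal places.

R_before = 0.93
R_after = 1 − (1 − 0.93)^2 = 0.9951
ΔR = 0.9951 − 0.93 = 0.0651

0.0651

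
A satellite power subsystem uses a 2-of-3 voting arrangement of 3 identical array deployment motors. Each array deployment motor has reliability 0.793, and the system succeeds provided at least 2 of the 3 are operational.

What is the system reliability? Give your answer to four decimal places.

R = Σ_{i=2}^{3} C(3,i) p^i (1−p)^{3−i} with p = 0.793
C(3,2)·0.793^2·0.207^1 = 0.390515
C(3,3)·0.793^3·0.207^0 = 0.498677
Sum = 0.8892

0.8892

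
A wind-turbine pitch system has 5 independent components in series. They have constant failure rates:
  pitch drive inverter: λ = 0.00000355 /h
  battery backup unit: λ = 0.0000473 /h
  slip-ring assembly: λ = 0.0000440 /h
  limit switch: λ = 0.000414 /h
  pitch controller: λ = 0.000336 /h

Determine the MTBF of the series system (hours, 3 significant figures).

1180

Series of exponential components: λ_sys = Σ λ_i
λ_sys = 0.00000355 + 0.0000473 + 0.0000440 + 0.000414 + 0.000336 = 8.4485e-04 /h
MTBF = 1 / λ_sys = 1180 h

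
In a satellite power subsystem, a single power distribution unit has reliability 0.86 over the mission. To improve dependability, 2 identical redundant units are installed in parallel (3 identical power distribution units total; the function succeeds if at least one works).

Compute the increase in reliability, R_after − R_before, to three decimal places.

0.137

R_before = 0.86
R_after = 1 − (1 − 0.86)^3 = 0.997
ΔR = 0.997 − 0.86 = 0.137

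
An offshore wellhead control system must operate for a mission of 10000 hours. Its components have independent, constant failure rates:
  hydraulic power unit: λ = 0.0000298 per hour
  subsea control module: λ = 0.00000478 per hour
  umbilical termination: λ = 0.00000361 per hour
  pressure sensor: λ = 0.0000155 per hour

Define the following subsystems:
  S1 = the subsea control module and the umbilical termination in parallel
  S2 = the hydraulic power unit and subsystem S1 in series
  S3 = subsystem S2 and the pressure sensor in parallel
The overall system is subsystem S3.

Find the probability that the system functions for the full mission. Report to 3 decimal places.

R(hydraulic power unit) = exp(−0.0000298 × 10000) = 0.74230
R(subsea control module) = exp(−0.00000478 × 10000) = 0.95332
R(umbilical termination) = exp(−0.00000361 × 10000) = 0.96454
R(pressure sensor) = exp(−0.0000155 × 10000) = 0.85642
Parallel (subsea control module and umbilical termination): 1 − (1 − 0.95332)(1 − 0.96454) = 0.99834
Series (hydraulic power unit and [0.99834]): 0.74230 × 0.99834 = 0.74107
Parallel ([0.74107] and pressure sensor): 1 − (1 − 0.74107)(1 − 0.85642) = 0.963

0.963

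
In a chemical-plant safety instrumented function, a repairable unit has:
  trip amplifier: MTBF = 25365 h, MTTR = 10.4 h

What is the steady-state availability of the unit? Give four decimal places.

0.9996

A(trip amplifier) = MTBF/(MTBF+MTTR) = 25365/(25365+10.4) = 0.9996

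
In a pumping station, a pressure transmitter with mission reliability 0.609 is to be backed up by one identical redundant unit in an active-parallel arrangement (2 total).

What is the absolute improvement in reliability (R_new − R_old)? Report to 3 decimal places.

0.238

R_before = 0.609
R_after = 1 − (1 − 0.609)^2 = 0.847
ΔR = 0.847 − 0.609 = 0.238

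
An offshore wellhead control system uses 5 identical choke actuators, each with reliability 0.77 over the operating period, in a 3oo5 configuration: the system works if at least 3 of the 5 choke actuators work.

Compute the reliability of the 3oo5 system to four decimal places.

0.9164

R = Σ_{i=3}^{5} C(5,i) p^i (1−p)^{5−i} with p = 0.77
C(5,3)·0.77^3·0.23^2 = 0.241506
C(5,4)·0.77^4·0.23^1 = 0.404260
C(5,5)·0.77^5·0.23^0 = 0.270678
Sum = 0.9164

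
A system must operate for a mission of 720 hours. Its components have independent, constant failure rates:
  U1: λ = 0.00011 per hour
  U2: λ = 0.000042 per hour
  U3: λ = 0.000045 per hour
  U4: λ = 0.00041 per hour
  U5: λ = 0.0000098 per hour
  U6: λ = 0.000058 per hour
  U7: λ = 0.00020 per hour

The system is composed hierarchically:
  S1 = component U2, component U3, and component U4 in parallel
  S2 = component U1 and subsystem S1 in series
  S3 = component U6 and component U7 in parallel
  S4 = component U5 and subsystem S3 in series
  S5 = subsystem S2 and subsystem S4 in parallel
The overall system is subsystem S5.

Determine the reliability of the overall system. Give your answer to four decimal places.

R(U1) = exp(−0.00011 × 720) = 0.923855
R(U2) = exp(−0.000042 × 720) = 0.970213
R(U3) = exp(−0.000045 × 720) = 0.968119
R(U4) = exp(−0.00041 × 720) = 0.744383
R(U5) = exp(−0.0000098 × 720) = 0.992969
R(U6) = exp(−0.000058 × 720) = 0.959100
R(U7) = exp(−0.00020 × 720) = 0.865888
Parallel (U2, U3, and U4): 1 − (1 − 0.970213)(1 − 0.968119)(1 − 0.744383) = 0.999757
Series (U1 and [0.999757]): 0.923855 × 0.999757 = 0.923631
Parallel (U6 and U7): 1 − (1 − 0.959100)(1 − 0.865888) = 0.994515
Series (U5 and [0.994515]): 0.992969 × 0.994515 = 0.987523
Parallel ([0.923631] and [0.987523]): 1 − (1 − 0.923631)(1 − 0.987523) = 0.9990

0.9990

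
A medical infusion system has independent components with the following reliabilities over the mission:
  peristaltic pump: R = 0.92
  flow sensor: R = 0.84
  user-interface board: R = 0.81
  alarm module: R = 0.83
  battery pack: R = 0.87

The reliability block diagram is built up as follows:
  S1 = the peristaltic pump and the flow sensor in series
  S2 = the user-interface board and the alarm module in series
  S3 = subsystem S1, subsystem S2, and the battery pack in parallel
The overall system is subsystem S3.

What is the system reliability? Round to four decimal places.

Series (peristaltic pump and flow sensor): 0.920000 × 0.840000 = 0.772800
Series (user-interface board and alarm module): 0.810000 × 0.830000 = 0.672300
Parallel ([0.772800], [0.672300], and battery pack): 1 − (1 − 0.772800)(1 − 0.672300)(1 − 0.870000) = 0.9903

0.9903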